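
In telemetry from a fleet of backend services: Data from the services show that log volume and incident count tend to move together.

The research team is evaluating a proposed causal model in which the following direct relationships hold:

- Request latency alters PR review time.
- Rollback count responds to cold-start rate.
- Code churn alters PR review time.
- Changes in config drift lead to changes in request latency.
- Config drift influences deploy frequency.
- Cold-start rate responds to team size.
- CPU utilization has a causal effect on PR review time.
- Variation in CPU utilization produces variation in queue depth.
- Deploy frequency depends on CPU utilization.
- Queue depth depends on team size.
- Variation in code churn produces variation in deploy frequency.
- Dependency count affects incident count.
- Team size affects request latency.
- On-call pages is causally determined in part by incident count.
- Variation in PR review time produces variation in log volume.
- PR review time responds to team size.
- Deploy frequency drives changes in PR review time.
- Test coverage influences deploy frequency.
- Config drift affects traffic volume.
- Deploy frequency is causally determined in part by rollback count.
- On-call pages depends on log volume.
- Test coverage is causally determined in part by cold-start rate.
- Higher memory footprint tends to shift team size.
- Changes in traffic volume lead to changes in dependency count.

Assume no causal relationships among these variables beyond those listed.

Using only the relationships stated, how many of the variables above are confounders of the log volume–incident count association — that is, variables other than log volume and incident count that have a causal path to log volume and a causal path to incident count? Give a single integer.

The common causes are: config drift (to log volume via config drift → request latency → PR review time → log volume; to incident count via config drift → traffic volume → dependency count → incident count).
Every other variable lacks a causal path to at least one of log volume and incident count.

1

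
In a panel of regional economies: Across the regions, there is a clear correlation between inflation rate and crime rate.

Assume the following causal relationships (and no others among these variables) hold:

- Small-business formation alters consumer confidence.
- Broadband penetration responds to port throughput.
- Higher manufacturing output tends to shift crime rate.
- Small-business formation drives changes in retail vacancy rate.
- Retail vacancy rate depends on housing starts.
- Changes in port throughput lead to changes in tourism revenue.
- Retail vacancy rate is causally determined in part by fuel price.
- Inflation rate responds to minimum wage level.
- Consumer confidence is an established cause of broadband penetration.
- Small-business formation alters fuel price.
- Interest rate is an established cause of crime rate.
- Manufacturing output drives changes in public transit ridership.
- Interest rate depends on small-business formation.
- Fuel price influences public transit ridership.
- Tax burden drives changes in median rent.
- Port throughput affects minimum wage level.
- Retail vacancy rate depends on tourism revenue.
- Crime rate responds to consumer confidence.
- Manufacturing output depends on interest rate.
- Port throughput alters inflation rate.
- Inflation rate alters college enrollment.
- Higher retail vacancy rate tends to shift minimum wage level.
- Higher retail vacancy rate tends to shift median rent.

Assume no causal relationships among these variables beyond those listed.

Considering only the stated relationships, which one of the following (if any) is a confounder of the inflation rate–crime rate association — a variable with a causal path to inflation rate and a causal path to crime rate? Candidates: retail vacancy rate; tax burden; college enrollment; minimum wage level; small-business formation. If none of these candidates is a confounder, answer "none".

small-business formation

Small-business formation causes inflation rate (small-business formation → retail vacancy rate → minimum wage level → inflation rate) and also causes crime rate (small-business formation → consumer confidence → crime rate); it is a common cause of both.
Each of the other candidates lacks a causal path to at least one of inflation rate and crime rate, so they do not confound the relationship.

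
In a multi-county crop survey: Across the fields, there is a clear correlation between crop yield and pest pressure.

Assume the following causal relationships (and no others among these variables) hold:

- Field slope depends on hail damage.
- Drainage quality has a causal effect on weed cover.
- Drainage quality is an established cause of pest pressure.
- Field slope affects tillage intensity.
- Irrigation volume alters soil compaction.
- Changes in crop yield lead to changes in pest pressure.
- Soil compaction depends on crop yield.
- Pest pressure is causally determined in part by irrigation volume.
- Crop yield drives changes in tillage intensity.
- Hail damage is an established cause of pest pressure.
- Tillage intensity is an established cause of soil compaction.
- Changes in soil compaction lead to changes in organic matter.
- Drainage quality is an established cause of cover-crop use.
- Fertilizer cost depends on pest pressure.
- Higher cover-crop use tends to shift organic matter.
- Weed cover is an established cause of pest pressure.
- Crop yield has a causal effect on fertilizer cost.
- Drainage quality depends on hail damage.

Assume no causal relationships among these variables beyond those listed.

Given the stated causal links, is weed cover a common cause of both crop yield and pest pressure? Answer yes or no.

no

Weed cover has no stated causal path to crop yield. A confounder must cause both variables, so weed cover does not qualify.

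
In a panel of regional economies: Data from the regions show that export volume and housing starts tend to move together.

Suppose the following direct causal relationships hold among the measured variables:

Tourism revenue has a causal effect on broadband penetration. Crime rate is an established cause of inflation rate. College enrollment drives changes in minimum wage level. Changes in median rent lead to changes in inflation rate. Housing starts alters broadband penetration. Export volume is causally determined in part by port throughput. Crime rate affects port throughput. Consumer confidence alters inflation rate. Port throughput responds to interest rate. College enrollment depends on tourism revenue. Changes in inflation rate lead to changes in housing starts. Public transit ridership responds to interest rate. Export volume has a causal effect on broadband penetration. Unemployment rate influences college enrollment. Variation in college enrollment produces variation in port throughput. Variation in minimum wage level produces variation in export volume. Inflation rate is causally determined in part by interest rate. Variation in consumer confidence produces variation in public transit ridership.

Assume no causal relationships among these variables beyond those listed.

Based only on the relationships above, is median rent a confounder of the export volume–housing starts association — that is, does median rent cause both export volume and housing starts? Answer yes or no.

Median rent has no stated causal path to export volume. A confounder must cause both variables, so median rent does not qualify.

no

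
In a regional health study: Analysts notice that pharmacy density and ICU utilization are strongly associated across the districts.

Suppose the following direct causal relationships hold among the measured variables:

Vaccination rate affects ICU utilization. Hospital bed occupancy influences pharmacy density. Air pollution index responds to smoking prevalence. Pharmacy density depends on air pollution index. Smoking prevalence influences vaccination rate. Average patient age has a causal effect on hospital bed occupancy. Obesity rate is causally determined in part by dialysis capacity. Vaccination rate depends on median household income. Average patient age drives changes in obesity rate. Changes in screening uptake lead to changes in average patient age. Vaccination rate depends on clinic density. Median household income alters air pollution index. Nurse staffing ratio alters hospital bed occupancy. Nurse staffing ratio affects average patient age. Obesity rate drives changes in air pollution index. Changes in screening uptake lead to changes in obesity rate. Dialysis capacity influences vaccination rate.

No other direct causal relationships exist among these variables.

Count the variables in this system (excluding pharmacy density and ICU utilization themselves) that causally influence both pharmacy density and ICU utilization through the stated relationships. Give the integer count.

3

The common causes are: dialysis capacity (to pharmacy density via dialysis capacity → obesity rate → air pollution index → pharmacy density; to ICU utilization via dialysis capacity → vaccination rate → ICU utilization); median household income (to pharmacy density via median household income → air pollution index → pharmacy density; to ICU utilization via median household income → vaccination rate → ICU utilization); smoking prevalence (to pharmacy density via smoking prevalence → air pollution index → pharmacy density; to ICU utilization via smoking prevalence → vaccination rate → ICU utilization).
Every other variable lacks a causal path to at least one of pharmacy density and ICU utilization.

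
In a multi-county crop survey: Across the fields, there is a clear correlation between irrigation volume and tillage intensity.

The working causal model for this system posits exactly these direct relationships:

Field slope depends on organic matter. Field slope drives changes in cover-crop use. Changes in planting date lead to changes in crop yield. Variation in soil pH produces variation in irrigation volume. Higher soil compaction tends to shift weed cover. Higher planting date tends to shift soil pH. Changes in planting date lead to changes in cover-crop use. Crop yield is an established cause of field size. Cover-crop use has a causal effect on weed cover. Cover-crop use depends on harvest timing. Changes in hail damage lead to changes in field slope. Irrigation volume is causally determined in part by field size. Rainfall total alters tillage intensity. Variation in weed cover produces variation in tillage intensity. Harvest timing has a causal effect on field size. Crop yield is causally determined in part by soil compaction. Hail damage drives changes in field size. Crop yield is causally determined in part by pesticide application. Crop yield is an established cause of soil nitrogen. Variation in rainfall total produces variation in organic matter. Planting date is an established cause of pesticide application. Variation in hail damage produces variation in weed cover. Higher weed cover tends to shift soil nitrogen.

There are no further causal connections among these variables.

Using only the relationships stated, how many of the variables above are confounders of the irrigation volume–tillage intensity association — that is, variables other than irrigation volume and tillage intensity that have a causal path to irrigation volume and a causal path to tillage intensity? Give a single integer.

The common causes are: hail damage (to irrigation volume via hail damage → field size → irrigation volume; to tillage intensity via hail damage → weed cover → tillage intensity); harvest timing (to irrigation volume via harvest timing → field size → irrigation volume; to tillage intensity via harvest timing → cover-crop use → weed cover → tillage intensity); planting date (to irrigation volume via planting date → soil pH → irrigation volume; to tillage intensity via planting date → cover-crop use → weed cover → tillage intensity); soil compaction (to irrigation volume via soil compaction → crop yield → field size → irrigation volume; to tillage intensity via soil compaction → weed cover → tillage intensity).
Every other variable lacks a causal path to at least one of irrigation volume and tillage intensity.

4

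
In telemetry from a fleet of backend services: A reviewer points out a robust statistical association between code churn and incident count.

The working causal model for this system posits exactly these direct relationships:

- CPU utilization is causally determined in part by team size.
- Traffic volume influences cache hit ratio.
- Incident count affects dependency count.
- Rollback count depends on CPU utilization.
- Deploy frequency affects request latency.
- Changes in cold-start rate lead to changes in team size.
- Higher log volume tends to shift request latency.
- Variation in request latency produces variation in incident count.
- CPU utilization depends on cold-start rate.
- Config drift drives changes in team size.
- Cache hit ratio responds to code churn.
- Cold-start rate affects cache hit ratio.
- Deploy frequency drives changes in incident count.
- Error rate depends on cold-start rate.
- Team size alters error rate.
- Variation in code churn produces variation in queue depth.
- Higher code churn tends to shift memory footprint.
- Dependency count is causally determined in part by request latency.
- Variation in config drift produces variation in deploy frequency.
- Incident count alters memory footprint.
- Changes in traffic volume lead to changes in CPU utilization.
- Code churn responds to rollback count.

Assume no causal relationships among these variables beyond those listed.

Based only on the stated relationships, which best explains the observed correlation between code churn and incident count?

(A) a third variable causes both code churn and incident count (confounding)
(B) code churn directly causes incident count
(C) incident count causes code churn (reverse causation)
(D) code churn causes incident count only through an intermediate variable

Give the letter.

A

Config drift causes code churn (config drift → team size → CPU utilization → rollback count → code churn) and incident count (config drift → deploy frequency → incident count) — a common cause creating the correlation.
There is no stated path from code churn to incident count or from incident count to code churn, so neither direct nor reverse causation applies.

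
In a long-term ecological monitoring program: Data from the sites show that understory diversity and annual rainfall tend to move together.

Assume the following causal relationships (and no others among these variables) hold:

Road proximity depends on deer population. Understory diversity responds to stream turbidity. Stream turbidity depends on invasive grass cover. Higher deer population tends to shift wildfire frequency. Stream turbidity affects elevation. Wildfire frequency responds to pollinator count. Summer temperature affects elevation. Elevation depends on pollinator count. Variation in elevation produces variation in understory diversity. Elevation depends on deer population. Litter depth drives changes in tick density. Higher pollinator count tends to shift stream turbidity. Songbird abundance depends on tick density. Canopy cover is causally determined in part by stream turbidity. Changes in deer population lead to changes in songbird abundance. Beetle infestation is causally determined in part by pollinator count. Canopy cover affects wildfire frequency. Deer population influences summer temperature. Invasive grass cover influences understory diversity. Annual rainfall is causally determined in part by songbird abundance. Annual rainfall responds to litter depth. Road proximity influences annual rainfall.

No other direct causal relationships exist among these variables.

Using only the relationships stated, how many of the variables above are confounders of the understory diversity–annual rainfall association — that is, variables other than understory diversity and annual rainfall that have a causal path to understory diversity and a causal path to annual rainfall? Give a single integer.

The common causes are: deer population (to understory diversity via deer population → elevation → understory diversity; to annual rainfall via deer population → songbird abundance → annual rainfall).
Every other variable lacks a causal path to at least one of understory diversity and annual rainfall.

1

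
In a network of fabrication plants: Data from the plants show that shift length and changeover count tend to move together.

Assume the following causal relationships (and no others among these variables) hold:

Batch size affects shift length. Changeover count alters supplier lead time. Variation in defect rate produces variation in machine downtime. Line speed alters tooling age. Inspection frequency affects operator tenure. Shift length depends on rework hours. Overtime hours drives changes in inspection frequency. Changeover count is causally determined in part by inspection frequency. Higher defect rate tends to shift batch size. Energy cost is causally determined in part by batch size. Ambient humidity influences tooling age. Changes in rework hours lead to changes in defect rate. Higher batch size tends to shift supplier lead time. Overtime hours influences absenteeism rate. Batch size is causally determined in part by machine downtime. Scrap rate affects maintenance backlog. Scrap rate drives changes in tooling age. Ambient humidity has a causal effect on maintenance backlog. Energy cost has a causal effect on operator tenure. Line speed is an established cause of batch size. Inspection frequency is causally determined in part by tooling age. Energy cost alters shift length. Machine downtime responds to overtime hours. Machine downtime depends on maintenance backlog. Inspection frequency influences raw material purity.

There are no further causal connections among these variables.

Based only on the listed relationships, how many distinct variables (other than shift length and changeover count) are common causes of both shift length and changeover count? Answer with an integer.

The common causes are: ambient humidity (to shift length via ambient humidity → maintenance backlog → machine downtime → batch size → shift length; to changeover count via ambient humidity → tooling age → inspection frequency → changeover count); line speed (to shift length via line speed → batch size → shift length; to changeover count via line speed → tooling age → inspection frequency → changeover count); overtime hours (to shift length via overtime hours → machine downtime → batch size → shift length; to changeover count via overtime hours → inspection frequency → changeover count); scrap rate (to shift length via scrap rate → maintenance backlog → machine downtime → batch size → shift length; to changeover count via scrap rate → tooling age → inspection frequency → changeover count).
Every other variable lacks a causal path to at least one of shift length and changeover count.

4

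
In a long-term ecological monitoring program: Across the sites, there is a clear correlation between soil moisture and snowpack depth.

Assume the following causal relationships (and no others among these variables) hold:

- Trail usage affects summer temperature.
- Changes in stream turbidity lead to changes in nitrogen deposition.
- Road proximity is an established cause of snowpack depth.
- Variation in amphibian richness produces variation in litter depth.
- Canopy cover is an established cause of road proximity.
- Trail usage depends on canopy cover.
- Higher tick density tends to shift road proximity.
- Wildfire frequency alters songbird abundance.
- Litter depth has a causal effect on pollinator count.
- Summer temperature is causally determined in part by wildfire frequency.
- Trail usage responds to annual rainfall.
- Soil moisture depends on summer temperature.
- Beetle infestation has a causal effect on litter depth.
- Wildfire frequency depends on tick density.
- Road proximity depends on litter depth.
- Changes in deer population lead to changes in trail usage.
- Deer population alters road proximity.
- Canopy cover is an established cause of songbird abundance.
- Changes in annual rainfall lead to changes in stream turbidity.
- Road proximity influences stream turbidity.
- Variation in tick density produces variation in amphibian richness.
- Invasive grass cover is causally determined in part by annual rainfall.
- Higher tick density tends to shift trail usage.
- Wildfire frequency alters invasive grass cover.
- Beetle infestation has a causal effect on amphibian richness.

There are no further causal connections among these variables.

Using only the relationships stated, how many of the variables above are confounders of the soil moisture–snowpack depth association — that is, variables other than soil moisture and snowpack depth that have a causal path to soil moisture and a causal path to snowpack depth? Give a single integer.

The common causes are: canopy cover (to soil moisture via canopy cover → trail usage → summer temperature → soil moisture; to snowpack depth via canopy cover → road proximity → snowpack depth); deer population (to soil moisture via deer population → trail usage → summer temperature → soil moisture; to snowpack depth via deer population → road proximity → snowpack depth); tick density (to soil moisture via tick density → trail usage → summer temperature → soil moisture; to snowpack depth via tick density → road proximity → snowpack depth).
Every other variable lacks a causal path to at least one of soil moisture and snowpack depth.

3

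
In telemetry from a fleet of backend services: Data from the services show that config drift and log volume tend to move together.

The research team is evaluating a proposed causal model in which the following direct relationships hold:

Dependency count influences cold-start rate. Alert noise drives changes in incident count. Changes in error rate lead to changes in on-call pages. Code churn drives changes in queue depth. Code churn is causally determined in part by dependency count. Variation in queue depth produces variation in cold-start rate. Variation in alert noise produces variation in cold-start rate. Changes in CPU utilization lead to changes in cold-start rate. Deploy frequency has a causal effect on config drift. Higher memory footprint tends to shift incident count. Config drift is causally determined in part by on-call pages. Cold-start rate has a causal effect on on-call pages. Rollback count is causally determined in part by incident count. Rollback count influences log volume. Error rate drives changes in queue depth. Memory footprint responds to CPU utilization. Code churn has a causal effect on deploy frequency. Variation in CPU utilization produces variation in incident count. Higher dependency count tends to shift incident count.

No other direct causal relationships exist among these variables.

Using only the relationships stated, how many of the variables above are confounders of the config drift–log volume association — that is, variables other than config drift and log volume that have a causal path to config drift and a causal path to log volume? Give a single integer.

3

The common causes are: CPU utilization (to config drift via CPU utilization → cold-start rate → on-call pages → config drift; to log volume via CPU utilization → incident count → rollback count → log volume); alert noise (to config drift via alert noise → cold-start rate → on-call pages → config drift; to log volume via alert noise → incident count → rollback count → log volume); dependency count (to config drift via dependency count → cold-start rate → on-call pages → config drift; to log volume via dependency count → incident count → rollback count → log volume).
Every other variable lacks a causal path to at least one of config drift and log volume.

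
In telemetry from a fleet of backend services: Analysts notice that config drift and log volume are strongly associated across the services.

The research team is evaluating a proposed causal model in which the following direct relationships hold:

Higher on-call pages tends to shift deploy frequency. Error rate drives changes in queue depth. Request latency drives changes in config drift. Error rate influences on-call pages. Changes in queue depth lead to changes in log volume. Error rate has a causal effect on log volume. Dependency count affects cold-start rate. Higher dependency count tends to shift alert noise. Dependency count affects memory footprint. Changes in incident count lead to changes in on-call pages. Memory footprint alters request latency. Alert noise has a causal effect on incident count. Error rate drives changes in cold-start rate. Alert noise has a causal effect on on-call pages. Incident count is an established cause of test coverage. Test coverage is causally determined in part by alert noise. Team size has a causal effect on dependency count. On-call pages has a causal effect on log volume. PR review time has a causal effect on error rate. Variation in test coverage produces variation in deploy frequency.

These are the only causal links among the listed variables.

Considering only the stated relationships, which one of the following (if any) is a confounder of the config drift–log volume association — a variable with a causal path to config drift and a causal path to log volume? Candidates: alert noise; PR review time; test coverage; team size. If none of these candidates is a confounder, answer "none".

team size

Team size causes config drift (team size → dependency count → memory footprint → request latency → config drift) and also causes log volume (team size → dependency count → alert noise → on-call pages → log volume); it is a common cause of both.
Each of the other candidates lacks a causal path to at least one of config drift and log volume, so they do not confound the relationship.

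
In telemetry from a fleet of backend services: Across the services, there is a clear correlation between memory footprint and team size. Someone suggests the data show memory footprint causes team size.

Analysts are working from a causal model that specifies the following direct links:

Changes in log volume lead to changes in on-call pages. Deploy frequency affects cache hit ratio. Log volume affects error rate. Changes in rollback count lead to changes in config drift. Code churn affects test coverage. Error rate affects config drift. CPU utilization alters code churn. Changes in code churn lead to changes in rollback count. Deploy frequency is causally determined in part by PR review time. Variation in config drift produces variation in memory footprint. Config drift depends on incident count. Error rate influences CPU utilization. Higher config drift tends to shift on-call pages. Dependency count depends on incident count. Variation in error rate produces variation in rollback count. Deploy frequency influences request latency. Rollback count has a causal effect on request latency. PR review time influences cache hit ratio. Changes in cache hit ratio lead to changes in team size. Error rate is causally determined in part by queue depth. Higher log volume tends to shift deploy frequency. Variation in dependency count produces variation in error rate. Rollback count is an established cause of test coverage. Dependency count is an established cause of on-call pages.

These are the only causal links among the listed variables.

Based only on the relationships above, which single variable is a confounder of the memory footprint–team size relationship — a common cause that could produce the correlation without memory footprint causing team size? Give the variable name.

log volume

Log volume has a causal path to memory footprint (log volume → error rate → config drift → memory footprint) and a separate causal path to team size (log volume → deploy frequency → cache hit ratio → team size), so it is a common cause of both.
No stated relationship gives memory footprint a causal route to team size, so the correlation is explained by the shared upstream cause rather than a direct effect.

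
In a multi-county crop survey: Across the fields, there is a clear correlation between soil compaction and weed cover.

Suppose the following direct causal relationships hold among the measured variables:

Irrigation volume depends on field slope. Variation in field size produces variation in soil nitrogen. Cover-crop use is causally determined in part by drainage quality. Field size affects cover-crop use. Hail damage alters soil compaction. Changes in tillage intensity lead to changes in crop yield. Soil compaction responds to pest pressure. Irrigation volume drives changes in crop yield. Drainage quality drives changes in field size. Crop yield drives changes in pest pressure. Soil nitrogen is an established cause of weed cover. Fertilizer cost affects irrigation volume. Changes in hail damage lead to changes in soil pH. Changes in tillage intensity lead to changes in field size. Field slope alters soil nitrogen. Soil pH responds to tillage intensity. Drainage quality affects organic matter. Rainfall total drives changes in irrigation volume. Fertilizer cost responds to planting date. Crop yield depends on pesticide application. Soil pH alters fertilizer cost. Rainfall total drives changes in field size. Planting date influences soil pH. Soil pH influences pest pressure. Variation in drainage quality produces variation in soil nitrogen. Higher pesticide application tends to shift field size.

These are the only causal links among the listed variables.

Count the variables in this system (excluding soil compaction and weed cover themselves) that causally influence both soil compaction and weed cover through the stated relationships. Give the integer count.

The common causes are: field slope (to soil compaction via field slope → irrigation volume → crop yield → pest pressure → soil compaction; to weed cover via field slope → soil nitrogen → weed cover); pesticide application (to soil compaction via pesticide application → crop yield → pest pressure → soil compaction; to weed cover via pesticide application → field size → soil nitrogen → weed cover); rainfall total (to soil compaction via rainfall total → irrigation volume → crop yield → pest pressure → soil compaction; to weed cover via rainfall total → field size → soil nitrogen → weed cover); tillage intensity (to soil compaction via tillage intensity → crop yield → pest pressure → soil compaction; to weed cover via tillage intensity → field size → soil nitrogen → weed cover).
Every other variable lacks a causal path to at least one of soil compaction and weed cover.

4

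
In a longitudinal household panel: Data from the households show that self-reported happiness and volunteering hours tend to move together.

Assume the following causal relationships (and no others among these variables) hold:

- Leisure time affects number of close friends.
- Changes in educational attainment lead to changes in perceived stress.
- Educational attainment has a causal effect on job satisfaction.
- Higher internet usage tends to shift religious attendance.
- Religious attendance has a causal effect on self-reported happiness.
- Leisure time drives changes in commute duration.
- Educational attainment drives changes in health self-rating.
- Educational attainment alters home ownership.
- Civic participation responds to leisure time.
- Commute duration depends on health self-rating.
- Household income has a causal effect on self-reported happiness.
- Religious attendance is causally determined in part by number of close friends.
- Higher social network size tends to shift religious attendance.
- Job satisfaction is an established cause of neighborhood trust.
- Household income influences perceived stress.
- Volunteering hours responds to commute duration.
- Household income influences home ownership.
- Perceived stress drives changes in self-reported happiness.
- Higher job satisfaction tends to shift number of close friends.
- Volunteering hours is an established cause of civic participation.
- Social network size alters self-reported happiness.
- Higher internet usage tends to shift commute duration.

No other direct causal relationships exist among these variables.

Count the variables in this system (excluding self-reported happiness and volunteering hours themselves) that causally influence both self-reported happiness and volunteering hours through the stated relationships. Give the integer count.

The common causes are: educational attainment (to self-reported happiness via educational attainment → perceived stress → self-reported happiness; to volunteering hours via educational attainment → health self-rating → commute duration → volunteering hours); internet usage (to self-reported happiness via internet usage → religious attendance → self-reported happiness; to volunteering hours via internet usage → commute duration → volunteering hours); leisure time (to self-reported happiness via leisure time → number of close friends → religious attendance → self-reported happiness; to volunteering hours via leisure time → commute duration → volunteering hours).
Every other variable lacks a causal path to at least one of self-reported happiness and volunteering hours.

3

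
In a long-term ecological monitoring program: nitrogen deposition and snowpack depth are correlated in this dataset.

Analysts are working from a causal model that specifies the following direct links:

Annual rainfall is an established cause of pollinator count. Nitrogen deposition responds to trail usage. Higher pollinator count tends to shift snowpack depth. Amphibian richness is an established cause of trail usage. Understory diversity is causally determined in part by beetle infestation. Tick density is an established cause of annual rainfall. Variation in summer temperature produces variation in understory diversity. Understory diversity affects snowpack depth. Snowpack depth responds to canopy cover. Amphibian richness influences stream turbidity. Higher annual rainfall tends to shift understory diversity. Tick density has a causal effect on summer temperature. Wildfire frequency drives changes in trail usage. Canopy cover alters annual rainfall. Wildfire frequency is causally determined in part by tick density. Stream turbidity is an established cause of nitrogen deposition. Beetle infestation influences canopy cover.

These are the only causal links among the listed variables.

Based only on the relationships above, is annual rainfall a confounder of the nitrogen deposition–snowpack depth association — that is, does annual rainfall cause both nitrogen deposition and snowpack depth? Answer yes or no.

no

Annual rainfall has no stated causal path to nitrogen deposition. A confounder must cause both variables, so annual rainfall does not qualify.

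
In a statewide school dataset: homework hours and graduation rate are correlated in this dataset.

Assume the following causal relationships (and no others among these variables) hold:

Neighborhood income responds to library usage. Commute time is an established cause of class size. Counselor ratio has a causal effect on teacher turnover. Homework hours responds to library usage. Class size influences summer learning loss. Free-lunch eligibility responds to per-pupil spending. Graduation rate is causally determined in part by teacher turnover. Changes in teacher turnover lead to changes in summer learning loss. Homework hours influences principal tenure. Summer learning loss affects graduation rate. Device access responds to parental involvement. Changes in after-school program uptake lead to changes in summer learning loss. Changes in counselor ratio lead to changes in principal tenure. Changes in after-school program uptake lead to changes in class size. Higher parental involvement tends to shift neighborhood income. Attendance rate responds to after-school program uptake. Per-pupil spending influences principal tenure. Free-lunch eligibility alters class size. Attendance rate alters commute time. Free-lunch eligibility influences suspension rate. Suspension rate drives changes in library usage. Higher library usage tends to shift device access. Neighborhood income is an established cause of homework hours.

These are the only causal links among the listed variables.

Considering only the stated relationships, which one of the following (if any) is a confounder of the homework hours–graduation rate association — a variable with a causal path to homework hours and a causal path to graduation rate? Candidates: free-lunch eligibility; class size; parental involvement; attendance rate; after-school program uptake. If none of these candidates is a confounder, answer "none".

Free-lunch eligibility causes homework hours (free-lunch eligibility → suspension rate → library usage → homework hours) and also causes graduation rate (free-lunch eligibility → class size → summer learning loss → graduation rate); it is a common cause of both.
Each of the other candidates lacks a causal path to at least one of homework hours and graduation rate, so they do not confound the relationship.

free-lunch eligibility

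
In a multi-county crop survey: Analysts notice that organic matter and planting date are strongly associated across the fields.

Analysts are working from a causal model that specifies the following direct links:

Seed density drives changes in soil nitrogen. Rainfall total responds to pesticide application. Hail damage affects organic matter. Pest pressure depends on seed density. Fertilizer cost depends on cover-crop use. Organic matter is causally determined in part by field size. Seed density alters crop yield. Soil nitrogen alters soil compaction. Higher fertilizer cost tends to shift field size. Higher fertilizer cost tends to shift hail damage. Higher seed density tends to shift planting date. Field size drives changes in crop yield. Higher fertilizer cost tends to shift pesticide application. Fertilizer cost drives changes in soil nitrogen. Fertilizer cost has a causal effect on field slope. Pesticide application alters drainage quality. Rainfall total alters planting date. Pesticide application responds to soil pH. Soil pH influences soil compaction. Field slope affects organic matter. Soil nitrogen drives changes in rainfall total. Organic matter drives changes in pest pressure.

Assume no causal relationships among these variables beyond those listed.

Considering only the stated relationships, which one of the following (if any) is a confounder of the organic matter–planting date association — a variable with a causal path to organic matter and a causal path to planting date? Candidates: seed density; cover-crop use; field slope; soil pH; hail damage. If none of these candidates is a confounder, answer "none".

Cover-crop use causes organic matter (cover-crop use → fertilizer cost → field size → organic matter) and also causes planting date (cover-crop use → fertilizer cost → pesticide application → rainfall total → planting date); it is a common cause of both.
Each of the other candidates lacks a causal path to at least one of organic matter and planting date, so they do not confound the relationship.

cover-crop use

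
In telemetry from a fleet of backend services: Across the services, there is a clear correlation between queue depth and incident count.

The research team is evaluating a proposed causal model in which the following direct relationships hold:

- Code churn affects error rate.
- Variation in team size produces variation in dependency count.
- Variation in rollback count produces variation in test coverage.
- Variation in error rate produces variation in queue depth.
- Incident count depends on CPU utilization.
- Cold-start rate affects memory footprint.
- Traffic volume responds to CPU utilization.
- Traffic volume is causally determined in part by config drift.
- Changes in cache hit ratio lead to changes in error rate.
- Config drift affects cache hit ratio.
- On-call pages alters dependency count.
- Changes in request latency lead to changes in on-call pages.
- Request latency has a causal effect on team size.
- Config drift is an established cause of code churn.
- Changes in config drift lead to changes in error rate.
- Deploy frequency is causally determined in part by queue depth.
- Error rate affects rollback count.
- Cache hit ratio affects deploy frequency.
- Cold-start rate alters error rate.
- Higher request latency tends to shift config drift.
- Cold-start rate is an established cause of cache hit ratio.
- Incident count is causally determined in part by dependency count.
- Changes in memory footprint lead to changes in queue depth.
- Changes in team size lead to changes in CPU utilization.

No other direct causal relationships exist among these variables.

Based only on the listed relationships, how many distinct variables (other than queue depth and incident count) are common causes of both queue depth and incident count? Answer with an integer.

The common causes are: request latency (to queue depth via request latency → config drift → error rate → queue depth; to incident count via request latency → team size → CPU utilization → incident count).
Every other variable lacks a causal path to at least one of queue depth and incident count.

1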